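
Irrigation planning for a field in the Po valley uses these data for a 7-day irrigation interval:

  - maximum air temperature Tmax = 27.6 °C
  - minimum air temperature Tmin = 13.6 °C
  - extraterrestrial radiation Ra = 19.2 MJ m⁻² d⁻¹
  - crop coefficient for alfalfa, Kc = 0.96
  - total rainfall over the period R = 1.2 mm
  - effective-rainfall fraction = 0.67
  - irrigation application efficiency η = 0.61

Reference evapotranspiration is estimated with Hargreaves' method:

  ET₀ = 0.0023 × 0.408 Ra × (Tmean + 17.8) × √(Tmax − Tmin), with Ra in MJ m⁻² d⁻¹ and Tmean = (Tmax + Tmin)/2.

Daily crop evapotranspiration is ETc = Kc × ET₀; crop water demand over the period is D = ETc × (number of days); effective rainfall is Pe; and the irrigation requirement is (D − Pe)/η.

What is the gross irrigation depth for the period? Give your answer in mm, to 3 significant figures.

27.2 mm

Tmean = (27.6 + 13.6)/2 = 20.60 °C
0.408 Ra = 0.408 × 19.2 = 7.8336 mm/d equivalent
ET₀ = 0.0023 × 7.8336 × (20.60 + 17.8) × √14.0 = 0.0023 × 7.8336 × 38.40 × 3.7417 = 2.5887 mm/d
ETc = Kc × ET₀ = 0.96 × 2.5887 = 2.4852 mm/d
Crop demand D = ETc × 7 d = 2.4852 × 7 = 17.396 mm
Pe = 0.67 × 1.2 = 0.804 mm
D − Pe = 17.396 − 0.804 = 16.592 mm
Gross irrigation = 16.592 / 0.61 = 27.200 mm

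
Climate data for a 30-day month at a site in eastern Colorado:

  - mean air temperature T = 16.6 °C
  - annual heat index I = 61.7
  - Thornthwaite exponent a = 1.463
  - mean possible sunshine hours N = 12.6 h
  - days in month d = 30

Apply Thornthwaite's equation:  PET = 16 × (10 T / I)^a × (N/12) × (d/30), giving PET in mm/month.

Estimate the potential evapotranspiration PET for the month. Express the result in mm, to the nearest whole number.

10T/I = 10 × 16.6 / 61.7 = 2.6904
(10T/I)^a = 2.6904^1.463 = 4.2542
Uncorrected PET = 16 × 4.2542 = 68.067 mm
Correction = (N/12)(d/30) = (12.6/12)(30/30) = 1.0500
PET = 68.067 × 1.0500 = 71.470 mm/month

71 mm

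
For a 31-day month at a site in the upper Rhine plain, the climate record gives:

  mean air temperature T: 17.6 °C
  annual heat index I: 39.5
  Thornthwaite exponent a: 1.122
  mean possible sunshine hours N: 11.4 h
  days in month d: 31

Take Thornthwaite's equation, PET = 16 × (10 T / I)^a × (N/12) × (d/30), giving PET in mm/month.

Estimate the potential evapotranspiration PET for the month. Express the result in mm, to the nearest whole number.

10T/I = 10 × 17.6 / 39.5 = 4.4557
(10T/I)^a = 4.4557^1.122 = 5.3467
Uncorrected PET = 16 × 5.3467 = 85.547 mm
Correction = (N/12)(d/30) = (11.4/12)(31/30) = 0.9817
PET = 85.547 × 0.9817 = 83.981 mm/month

84 mm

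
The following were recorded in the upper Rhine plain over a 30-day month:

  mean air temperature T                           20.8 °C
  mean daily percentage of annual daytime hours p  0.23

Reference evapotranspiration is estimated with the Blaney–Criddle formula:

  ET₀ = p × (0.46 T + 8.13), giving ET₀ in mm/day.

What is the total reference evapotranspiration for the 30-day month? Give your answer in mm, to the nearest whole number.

122 mm

ET₀ = 0.23 × (0.46 × 20.8 + 8.13) = 0.23 × 17.698 = 4.0705 mm/d
Monthly total = 4.0705 × 30 = 122.115 mm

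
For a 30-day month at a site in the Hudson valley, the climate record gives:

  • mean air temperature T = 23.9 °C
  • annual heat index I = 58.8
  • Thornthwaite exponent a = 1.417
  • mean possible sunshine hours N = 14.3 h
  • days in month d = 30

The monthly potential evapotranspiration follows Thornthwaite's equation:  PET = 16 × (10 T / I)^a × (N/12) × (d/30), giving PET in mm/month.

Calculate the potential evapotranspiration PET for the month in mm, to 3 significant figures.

10T/I = 10 × 23.9 / 58.8 = 4.0646
(10T/I)^a = 4.0646^1.417 = 7.2942
Uncorrected PET = 16 × 7.2942 = 116.707 mm
Correction = (N/12)(d/30) = (14.3/12)(30/30) = 1.1917
PET = 116.707 × 1.1917 = 139.080 mm/month

139 mm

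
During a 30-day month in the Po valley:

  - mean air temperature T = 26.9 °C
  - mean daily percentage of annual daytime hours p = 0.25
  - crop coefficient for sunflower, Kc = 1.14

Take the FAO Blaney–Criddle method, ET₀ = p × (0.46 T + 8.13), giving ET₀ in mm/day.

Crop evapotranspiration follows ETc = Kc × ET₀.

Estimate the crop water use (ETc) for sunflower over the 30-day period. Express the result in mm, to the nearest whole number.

ET₀ = 0.25 × (0.46 × 26.9 + 8.13) = 0.25 × 20.504 = 5.1260 mm/d
ETc = Kc × ET₀ = 1.14 × 5.1260 = 5.8436 mm/d
Over 30 days: 5.8436 × 30 = 175.308 mm

175 mm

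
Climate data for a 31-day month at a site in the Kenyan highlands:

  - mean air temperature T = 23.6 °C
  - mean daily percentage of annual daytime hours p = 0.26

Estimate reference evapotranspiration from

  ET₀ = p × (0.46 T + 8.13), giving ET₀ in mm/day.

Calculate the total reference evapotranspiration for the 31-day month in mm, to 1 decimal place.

153.0 mm

ET₀ = 0.26 × (0.46 × 23.6 + 8.13) = 0.26 × 18.986 = 4.9364 mm/d
Monthly total = 4.9364 × 31 = 153.028 mm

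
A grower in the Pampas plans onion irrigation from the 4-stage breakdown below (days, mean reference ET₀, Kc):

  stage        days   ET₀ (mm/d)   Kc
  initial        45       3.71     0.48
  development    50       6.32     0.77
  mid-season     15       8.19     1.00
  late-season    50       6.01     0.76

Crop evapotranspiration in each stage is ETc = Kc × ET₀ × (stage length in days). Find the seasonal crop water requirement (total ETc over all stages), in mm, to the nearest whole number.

initial: 0.48 × 3.71 × 45 = 80.14 mm
development: 0.77 × 6.32 × 50 = 243.32 mm
mid-season: 1.00 × 8.19 × 15 = 122.85 mm
late-season: 0.76 × 6.01 × 50 = 228.38 mm
Seasonal total = 674.69 mm

675 mm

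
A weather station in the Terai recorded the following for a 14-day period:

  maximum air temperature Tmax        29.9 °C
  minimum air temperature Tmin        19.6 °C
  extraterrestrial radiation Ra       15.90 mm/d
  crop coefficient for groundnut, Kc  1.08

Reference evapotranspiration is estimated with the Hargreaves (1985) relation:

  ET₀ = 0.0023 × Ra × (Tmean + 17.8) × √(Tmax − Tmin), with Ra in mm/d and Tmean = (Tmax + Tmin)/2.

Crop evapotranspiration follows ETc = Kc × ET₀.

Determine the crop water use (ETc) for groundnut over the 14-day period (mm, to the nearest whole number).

Tmean = (29.9 + 19.6)/2 = 24.75 °C
ET₀ = 0.0023 × 15.90 × (24.75 + 17.8) × √10.3 = 0.0023 × 15.90 × 42.55 × 3.2094 = 4.9940 mm/d
ETc = Kc × ET₀ = 1.08 × 4.9940 = 5.3935 mm/d
Over 14 days: 5.3935 × 14 = 75.509 mm

76 mm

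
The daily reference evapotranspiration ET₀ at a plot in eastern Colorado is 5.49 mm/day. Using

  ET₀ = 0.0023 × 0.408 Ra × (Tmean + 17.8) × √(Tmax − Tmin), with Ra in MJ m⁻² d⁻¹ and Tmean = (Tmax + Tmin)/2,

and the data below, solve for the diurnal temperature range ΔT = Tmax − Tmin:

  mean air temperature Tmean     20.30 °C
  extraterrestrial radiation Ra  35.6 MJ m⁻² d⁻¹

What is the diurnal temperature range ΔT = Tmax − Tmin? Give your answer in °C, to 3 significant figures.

√ΔT = ET₀ / [0.0023 × 0.408 × Ra × (Tmean+17.8)] = 5.49 / (0.0023 × 14.5248 × 38.10) = 4.3133
ΔT = 4.3133² = 18.605 °C

18.6 °C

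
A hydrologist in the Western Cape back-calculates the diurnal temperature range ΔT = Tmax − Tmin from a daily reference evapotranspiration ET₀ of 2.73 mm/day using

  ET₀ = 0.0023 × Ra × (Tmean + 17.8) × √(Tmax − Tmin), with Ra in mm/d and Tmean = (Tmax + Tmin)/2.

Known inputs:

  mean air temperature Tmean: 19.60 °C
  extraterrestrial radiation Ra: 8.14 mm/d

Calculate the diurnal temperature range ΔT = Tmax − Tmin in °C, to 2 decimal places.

15.20 °C

√ΔT = ET₀ / [0.0023 × Ra × (Tmean+17.8)] = 2.73 / (0.0023 × 8.14 × 37.40) = 3.8989
ΔT = 3.8989² = 15.201 °C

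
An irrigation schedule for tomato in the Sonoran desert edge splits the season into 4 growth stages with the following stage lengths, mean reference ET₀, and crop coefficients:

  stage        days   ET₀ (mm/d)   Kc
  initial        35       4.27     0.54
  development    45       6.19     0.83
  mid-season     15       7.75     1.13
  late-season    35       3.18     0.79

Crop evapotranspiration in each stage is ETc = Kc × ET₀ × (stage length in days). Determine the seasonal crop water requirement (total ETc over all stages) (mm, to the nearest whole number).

531 mm

initial: 0.54 × 4.27 × 35 = 80.70 mm
development: 0.83 × 6.19 × 45 = 231.20 mm
mid-season: 1.13 × 7.75 × 15 = 131.36 mm
late-season: 0.79 × 3.18 × 35 = 87.93 mm
Seasonal total = 531.19 mm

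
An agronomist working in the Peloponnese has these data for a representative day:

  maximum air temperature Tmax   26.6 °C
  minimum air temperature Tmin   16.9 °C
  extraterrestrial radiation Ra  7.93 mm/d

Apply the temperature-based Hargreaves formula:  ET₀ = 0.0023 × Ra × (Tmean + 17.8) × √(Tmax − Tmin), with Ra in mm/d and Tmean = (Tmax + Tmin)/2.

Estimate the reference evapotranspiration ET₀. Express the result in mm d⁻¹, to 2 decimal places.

Tmean = (26.6 + 16.9)/2 = 21.75 °C
ET₀ = 0.0023 × 7.93 × (21.75 + 17.8) × √9.7 = 0.0023 × 7.93 × 39.55 × 3.1145 = 2.2467 mm/d

2.25 mm d⁻¹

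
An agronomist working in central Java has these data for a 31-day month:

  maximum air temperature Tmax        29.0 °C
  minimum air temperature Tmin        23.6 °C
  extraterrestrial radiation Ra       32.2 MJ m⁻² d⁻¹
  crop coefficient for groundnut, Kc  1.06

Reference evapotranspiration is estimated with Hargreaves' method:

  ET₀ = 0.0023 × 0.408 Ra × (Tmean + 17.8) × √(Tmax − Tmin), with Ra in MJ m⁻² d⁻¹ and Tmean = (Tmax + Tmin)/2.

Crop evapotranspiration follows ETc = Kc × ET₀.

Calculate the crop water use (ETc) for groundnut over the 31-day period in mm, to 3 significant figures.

Tmean = (29.0 + 23.6)/2 = 26.30 °C
0.408 Ra = 0.408 × 32.2 = 13.1376 mm/d equivalent
ET₀ = 0.0023 × 13.1376 × (26.30 + 17.8) × √5.4 = 0.0023 × 13.1376 × 44.10 × 2.3238 = 3.0966 mm/d
ETc = Kc × ET₀ = 1.06 × 3.0966 = 3.2824 mm/d
Over 31 days: 3.2824 × 31 = 101.754 mm

102 mm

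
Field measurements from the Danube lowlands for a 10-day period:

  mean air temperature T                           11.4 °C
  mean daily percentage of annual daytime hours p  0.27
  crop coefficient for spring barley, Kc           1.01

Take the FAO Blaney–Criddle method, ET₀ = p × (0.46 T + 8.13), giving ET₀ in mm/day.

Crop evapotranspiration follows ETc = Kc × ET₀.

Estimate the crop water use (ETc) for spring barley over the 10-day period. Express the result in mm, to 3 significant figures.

36.5 mm

ET₀ = 0.27 × (0.46 × 11.4 + 8.13) = 0.27 × 13.374 = 3.6110 mm/d
ETc = Kc × ET₀ = 1.01 × 3.6110 = 3.6471 mm/d
Over 10 days: 3.6471 × 10 = 36.471 mm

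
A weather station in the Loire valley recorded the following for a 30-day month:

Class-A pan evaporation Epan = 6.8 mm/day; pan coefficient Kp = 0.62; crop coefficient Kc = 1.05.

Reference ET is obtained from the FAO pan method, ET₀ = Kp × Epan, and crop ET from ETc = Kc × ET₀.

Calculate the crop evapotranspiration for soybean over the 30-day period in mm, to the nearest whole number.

133 mm

ET₀ = 0.62 × 6.8 = 4.2160 mm/d
ETc = Kc × ET₀ = 1.05 × 4.2160 = 4.4268 mm/d
Over 30 days: 4.4268 × 30 = 132.804 mm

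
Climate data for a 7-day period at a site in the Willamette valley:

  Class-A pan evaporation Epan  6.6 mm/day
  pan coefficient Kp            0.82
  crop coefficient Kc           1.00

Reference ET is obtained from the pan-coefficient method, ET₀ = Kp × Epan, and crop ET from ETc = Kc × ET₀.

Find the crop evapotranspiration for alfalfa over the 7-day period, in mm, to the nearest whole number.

38 mm

ET₀ = 0.82 × 6.6 = 5.4120 mm/d
ETc = Kc × ET₀ = 1.00 × 5.4120 = 5.4120 mm/d
Over 7 days: 5.4120 × 7 = 37.884 mm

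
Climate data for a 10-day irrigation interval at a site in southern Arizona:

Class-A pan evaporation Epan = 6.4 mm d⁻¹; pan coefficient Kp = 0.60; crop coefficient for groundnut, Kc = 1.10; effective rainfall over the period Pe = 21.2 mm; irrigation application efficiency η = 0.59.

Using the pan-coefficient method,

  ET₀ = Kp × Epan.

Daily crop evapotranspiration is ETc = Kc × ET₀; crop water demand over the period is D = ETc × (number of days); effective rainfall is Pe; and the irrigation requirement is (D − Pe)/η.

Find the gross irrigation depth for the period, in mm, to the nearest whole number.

ET₀ = 0.60 × 6.4 = 3.8400 mm/d
ETc = Kc × ET₀ = 1.10 × 3.8400 = 4.2240 mm/d
Crop demand D = ETc × 10 d = 4.2240 × 10 = 42.240 mm
D − Pe = 42.240 − 21.2 = 21.040 mm
Gross irrigation = 21.040 / 0.59 = 35.661 mm

36 mm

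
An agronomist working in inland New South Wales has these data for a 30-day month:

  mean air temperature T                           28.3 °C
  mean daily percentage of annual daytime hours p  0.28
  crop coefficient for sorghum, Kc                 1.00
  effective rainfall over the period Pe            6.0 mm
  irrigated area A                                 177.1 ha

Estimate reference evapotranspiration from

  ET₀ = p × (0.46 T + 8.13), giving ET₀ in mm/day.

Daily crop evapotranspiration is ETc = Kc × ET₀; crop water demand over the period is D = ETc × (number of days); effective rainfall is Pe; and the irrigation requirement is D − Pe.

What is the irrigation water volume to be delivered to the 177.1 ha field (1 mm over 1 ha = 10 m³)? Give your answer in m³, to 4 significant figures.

ET₀ = 0.28 × (0.46 × 28.3 + 8.13) = 0.28 × 21.148 = 5.9214 mm/d
ETc = Kc × ET₀ = 1.00 × 5.9214 = 5.9214 mm/d
Crop demand D = ETc × 30 d = 5.9214 × 30 = 177.642 mm
D − Pe = 177.642 − 6.0 = 171.642 mm
Volume = 171.642 mm × 177.1 ha × 10 = 303978.0 m³

304000 m³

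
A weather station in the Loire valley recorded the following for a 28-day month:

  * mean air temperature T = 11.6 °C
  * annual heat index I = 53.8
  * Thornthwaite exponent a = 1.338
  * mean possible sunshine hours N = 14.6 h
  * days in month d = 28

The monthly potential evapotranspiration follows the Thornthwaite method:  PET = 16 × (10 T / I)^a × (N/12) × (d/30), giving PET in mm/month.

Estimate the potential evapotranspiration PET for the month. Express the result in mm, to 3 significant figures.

50.8 mm

10T/I = 10 × 11.6 / 53.8 = 2.1561
(10T/I)^a = 2.1561^1.338 = 2.7954
Uncorrected PET = 16 × 2.7954 = 44.726 mm
Correction = (N/12)(d/30) = (14.6/12)(28/30) = 1.1356
PET = 44.726 × 1.1356 = 50.791 mm/month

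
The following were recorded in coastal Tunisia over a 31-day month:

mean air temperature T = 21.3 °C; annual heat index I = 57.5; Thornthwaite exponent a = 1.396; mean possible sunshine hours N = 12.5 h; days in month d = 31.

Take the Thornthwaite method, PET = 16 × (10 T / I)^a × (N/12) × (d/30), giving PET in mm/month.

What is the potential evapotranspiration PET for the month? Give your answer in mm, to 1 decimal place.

10T/I = 10 × 21.3 / 57.5 = 3.7043
(10T/I)^a = 3.7043^1.396 = 6.2218
Uncorrected PET = 16 × 6.2218 = 99.549 mm
Correction = (N/12)(d/30) = (12.5/12)(31/30) = 1.0764
PET = 99.549 × 1.0764 = 107.155 mm/month

107.2 mm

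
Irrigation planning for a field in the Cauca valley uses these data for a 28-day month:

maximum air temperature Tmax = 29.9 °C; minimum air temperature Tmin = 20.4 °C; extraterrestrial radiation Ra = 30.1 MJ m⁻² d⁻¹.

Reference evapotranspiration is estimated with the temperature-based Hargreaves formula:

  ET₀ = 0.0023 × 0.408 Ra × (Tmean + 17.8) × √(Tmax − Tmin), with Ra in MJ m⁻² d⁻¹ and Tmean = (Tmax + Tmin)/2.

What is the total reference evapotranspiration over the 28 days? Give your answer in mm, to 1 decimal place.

104.7 mm

Tmean = (29.9 + 20.4)/2 = 25.15 °C
0.408 Ra = 0.408 × 30.1 = 12.2808 mm/d equivalent
ET₀ = 0.0023 × 12.2808 × (25.15 + 17.8) × √9.5 = 0.0023 × 12.2808 × 42.95 × 3.0822 = 3.7392 mm/d
Over 28 days: 3.7392 × 28 = 104.698 mm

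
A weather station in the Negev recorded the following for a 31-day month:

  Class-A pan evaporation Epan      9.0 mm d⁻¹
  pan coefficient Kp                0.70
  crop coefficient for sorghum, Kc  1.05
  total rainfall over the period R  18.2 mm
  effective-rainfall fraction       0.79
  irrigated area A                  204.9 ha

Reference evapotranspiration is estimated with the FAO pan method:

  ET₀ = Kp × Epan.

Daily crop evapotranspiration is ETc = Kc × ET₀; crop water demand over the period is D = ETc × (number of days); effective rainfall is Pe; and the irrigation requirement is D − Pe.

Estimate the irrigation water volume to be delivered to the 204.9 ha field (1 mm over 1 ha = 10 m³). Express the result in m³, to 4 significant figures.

390700 m³

ET₀ = 0.70 × 9.0 = 6.3000 mm/d
ETc = Kc × ET₀ = 1.05 × 6.3000 = 6.6150 mm/d
Crop demand D = ETc × 31 d = 6.6150 × 31 = 205.065 mm
Pe = 0.79 × 18.2 = 14.378 mm
D − Pe = 205.065 − 14.378 = 190.687 mm
Volume = 190.687 mm × 204.9 ha × 10 = 390717.7 m³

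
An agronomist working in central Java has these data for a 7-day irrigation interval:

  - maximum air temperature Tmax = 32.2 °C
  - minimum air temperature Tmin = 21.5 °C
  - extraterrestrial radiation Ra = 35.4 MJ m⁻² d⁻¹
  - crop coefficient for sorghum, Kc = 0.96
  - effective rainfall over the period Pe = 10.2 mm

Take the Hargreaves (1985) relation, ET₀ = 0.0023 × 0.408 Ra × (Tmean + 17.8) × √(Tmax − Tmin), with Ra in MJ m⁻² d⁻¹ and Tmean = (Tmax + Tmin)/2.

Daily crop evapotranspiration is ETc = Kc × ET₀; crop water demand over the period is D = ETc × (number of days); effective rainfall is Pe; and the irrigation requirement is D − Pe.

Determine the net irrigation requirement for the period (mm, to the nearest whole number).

22 mm

Tmean = (32.2 + 21.5)/2 = 26.85 °C
0.408 Ra = 0.408 × 35.4 = 14.4432 mm/d equivalent
ET₀ = 0.0023 × 14.4432 × (26.85 + 17.8) × √10.7 = 0.0023 × 14.4432 × 44.65 × 3.2711 = 4.8518 mm/d
ETc = Kc × ET₀ = 0.96 × 4.8518 = 4.6577 mm/d
Crop demand D = ETc × 7 d = 4.6577 × 7 = 32.604 mm
D − Pe = 32.604 − 10.2 = 22.404 mm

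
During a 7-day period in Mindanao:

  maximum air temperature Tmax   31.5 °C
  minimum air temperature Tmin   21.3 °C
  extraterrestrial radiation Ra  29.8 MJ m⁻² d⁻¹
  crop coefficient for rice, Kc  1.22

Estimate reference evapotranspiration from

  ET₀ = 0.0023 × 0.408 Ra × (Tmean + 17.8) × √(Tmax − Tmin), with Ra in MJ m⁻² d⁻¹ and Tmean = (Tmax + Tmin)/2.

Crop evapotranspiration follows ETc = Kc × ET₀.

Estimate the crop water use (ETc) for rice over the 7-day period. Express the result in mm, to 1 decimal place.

33.7 mm

Tmean = (31.5 + 21.3)/2 = 26.40 °C
0.408 Ra = 0.408 × 29.8 = 12.1584 mm/d equivalent
ET₀ = 0.0023 × 12.1584 × (26.40 + 17.8) × √10.2 = 0.0023 × 12.1584 × 44.20 × 3.1937 = 3.9475 mm/d
ETc = Kc × ET₀ = 1.22 × 3.9475 = 4.8160 mm/d
Over 7 days: 4.8160 × 7 = 33.712 mm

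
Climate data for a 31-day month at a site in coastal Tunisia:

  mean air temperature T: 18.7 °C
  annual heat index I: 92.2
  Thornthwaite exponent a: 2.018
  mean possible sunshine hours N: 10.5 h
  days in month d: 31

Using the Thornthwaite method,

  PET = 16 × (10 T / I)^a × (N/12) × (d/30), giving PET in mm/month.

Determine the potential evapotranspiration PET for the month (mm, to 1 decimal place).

60.3 mm

10T/I = 10 × 18.7 / 92.2 = 2.0282
(10T/I)^a = 2.0282^2.018 = 4.1663
Uncorrected PET = 16 × 4.1663 = 66.661 mm
Correction = (N/12)(d/30) = (10.5/12)(31/30) = 0.9042
PET = 66.661 × 0.9042 = 60.275 mm/month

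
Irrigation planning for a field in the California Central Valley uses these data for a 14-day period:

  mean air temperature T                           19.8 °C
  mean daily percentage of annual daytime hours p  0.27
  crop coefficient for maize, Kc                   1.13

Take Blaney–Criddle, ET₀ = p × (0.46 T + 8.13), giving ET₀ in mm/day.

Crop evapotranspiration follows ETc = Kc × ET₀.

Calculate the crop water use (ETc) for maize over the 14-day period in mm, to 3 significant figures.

73.6 mm

ET₀ = 0.27 × (0.46 × 19.8 + 8.13) = 0.27 × 17.238 = 4.6543 mm/d
ETc = Kc × ET₀ = 1.13 × 4.6543 = 5.2594 mm/d
Over 14 days: 5.2594 × 14 = 73.632 mm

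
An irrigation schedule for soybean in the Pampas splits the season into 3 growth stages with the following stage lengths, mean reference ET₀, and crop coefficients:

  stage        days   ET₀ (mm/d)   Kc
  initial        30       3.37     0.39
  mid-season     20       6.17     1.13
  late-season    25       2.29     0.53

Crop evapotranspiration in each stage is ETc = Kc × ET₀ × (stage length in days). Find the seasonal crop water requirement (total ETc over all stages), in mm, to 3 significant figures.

initial: 0.39 × 3.37 × 30 = 39.43 mm
mid-season: 1.13 × 6.17 × 20 = 139.44 mm
late-season: 0.53 × 2.29 × 25 = 30.34 mm
Seasonal total = 209.21 mm

209 mm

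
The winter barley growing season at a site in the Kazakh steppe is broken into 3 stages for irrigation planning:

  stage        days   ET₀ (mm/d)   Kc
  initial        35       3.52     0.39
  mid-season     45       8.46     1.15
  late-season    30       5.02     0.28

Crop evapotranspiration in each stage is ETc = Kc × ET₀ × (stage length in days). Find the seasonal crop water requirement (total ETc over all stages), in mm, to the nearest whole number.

528 mm

initial: 0.39 × 3.52 × 35 = 48.05 mm
mid-season: 1.15 × 8.46 × 45 = 437.81 mm
late-season: 0.28 × 5.02 × 30 = 42.17 mm
Seasonal total = 528.03 mm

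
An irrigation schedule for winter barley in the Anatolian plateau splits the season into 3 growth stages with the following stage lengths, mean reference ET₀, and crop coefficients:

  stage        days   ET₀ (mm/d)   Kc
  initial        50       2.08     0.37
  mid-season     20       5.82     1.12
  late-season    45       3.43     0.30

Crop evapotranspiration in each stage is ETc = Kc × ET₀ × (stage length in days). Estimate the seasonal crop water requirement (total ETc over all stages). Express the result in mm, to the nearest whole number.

215 mm

initial: 0.37 × 2.08 × 50 = 38.48 mm
mid-season: 1.12 × 5.82 × 20 = 130.37 mm
late-season: 0.30 × 3.43 × 45 = 46.31 mm
Seasonal total = 215.16 mm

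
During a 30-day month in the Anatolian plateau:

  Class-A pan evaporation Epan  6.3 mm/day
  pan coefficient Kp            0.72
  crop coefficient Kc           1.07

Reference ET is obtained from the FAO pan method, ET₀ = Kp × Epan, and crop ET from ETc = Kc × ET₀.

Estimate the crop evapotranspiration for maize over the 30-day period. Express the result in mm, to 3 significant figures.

146 mm

ET₀ = 0.72 × 6.3 = 4.5360 mm/d
ETc = Kc × ET₀ = 1.07 × 4.5360 = 4.8535 mm/d
Over 30 days: 4.8535 × 30 = 145.605 mm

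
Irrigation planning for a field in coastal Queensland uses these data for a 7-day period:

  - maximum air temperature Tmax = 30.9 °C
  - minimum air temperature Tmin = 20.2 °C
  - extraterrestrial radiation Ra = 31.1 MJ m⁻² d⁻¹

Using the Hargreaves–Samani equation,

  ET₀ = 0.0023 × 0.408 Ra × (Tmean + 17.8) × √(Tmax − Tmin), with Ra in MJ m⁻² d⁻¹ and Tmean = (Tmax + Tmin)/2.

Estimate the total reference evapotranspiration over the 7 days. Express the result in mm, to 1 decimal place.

Tmean = (30.9 + 20.2)/2 = 25.55 °C
0.408 Ra = 0.408 × 31.1 = 12.6888 mm/d equivalent
ET₀ = 0.0023 × 12.6888 × (25.55 + 17.8) × √10.7 = 0.0023 × 12.6888 × 43.35 × 3.2711 = 4.1384 mm/d
Over 7 days: 4.1384 × 7 = 28.969 mm

29.0 mm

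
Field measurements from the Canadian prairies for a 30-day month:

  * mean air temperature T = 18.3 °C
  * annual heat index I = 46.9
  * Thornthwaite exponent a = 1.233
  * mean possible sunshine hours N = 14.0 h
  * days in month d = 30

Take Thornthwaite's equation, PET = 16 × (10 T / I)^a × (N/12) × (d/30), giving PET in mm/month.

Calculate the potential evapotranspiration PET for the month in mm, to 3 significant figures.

100 mm

10T/I = 10 × 18.3 / 46.9 = 3.9019
(10T/I)^a = 3.9019^1.233 = 5.3585
Uncorrected PET = 16 × 5.3585 = 85.736 mm
Correction = (N/12)(d/30) = (14.0/12)(30/30) = 1.1667
PET = 85.736 × 1.1667 = 100.028 mm/month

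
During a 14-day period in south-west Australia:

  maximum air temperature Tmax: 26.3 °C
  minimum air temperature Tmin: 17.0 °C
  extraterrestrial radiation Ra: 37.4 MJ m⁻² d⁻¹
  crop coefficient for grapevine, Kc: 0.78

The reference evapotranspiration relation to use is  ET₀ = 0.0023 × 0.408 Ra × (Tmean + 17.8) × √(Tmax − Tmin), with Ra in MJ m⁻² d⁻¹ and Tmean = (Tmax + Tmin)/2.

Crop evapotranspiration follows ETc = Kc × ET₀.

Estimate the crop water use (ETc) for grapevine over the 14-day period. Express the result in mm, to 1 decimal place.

46.1 mm

Tmean = (26.3 + 17.0)/2 = 21.65 °C
0.408 Ra = 0.408 × 37.4 = 15.2592 mm/d equivalent
ET₀ = 0.0023 × 15.2592 × (21.65 + 17.8) × √9.3 = 0.0023 × 15.2592 × 39.45 × 3.0496 = 4.2223 mm/d
ETc = Kc × ET₀ = 0.78 × 4.2223 = 3.2934 mm/d
Over 14 days: 3.2934 × 14 = 46.108 mm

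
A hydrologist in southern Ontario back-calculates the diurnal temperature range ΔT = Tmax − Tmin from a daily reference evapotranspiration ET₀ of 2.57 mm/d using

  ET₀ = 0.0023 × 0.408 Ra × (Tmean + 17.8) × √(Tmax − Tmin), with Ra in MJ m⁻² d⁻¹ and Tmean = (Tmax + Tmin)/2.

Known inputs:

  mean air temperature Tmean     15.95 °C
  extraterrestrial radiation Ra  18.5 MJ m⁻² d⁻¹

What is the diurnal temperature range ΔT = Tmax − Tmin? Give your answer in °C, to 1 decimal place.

√ΔT = ET₀ / [0.0023 × 0.408 × Ra × (Tmean+17.8)] = 2.57 / (0.0023 × 7.5480 × 33.75) = 4.3863
ΔT = 4.3863² = 19.240 °C

19.2 °C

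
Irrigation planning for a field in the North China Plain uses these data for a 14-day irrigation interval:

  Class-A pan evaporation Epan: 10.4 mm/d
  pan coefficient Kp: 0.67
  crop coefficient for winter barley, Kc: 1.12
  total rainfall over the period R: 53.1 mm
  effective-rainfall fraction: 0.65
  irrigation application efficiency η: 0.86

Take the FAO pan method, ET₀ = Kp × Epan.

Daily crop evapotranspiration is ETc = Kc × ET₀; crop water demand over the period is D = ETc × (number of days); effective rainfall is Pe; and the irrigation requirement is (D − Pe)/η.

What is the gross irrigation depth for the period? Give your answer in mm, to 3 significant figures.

ET₀ = 0.67 × 10.4 = 6.9680 mm/d
ETc = Kc × ET₀ = 1.12 × 6.9680 = 7.8042 mm/d
Crop demand D = ETc × 14 d = 7.8042 × 14 = 109.259 mm
Pe = 0.65 × 53.1 = 34.515 mm
D − Pe = 109.259 − 34.515 = 74.744 mm
Gross irrigation = 74.744 / 0.86 = 86.912 mm

86.9 mm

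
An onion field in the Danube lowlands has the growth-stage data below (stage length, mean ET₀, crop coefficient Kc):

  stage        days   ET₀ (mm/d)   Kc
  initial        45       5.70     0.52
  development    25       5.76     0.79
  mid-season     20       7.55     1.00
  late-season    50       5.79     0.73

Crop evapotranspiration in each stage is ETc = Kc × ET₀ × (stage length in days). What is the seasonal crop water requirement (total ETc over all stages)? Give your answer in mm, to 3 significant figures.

initial: 0.52 × 5.70 × 45 = 133.38 mm
development: 0.79 × 5.76 × 25 = 113.76 mm
mid-season: 1.00 × 7.55 × 20 = 151.00 mm
late-season: 0.73 × 5.79 × 50 = 211.34 mm
Seasonal total = 609.48 mm

609 mm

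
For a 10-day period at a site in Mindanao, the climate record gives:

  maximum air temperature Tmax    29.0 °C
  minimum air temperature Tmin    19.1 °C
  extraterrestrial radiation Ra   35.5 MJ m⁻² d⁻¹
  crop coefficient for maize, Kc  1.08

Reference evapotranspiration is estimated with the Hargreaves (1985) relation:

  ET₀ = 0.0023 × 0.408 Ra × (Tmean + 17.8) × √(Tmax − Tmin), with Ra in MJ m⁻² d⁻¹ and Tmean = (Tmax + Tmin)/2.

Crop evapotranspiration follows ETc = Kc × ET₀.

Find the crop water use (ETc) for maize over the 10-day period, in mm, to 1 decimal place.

47.4 mm

Tmean = (29.0 + 19.1)/2 = 24.05 °C
0.408 Ra = 0.408 × 35.5 = 14.4840 mm/d equivalent
ET₀ = 0.0023 × 14.4840 × (24.05 + 17.8) × √9.9 = 0.0023 × 14.4840 × 41.85 × 3.1464 = 4.3866 mm/d
ETc = Kc × ET₀ = 1.08 × 4.3866 = 4.7375 mm/d
Over 10 days: 4.7375 × 10 = 47.375 mm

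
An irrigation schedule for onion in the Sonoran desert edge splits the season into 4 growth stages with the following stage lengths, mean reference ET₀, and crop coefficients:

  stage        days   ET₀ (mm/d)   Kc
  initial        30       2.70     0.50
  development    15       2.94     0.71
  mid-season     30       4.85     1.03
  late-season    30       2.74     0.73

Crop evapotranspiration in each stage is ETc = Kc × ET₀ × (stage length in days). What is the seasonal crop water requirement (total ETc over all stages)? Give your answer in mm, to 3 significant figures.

282 mm

initial: 0.50 × 2.70 × 30 = 40.50 mm
development: 0.71 × 2.94 × 15 = 31.31 mm
mid-season: 1.03 × 4.85 × 30 = 149.87 mm
late-season: 0.73 × 2.74 × 30 = 60.01 mm
Seasonal total = 281.69 mm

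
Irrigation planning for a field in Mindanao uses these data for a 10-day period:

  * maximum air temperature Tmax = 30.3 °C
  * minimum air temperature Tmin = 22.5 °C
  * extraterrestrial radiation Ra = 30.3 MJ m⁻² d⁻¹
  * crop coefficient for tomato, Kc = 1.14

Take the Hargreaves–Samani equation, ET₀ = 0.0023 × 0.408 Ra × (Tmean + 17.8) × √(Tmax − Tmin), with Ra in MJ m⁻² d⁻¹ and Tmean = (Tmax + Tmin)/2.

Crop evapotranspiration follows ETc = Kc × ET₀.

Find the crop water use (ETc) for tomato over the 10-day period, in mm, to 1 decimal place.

40.0 mm

Tmean = (30.3 + 22.5)/2 = 26.40 °C
0.408 Ra = 0.408 × 30.3 = 12.3624 mm/d equivalent
ET₀ = 0.0023 × 12.3624 × (26.40 + 17.8) × √7.8 = 0.0023 × 12.3624 × 44.20 × 2.7928 = 3.5099 mm/d
ETc = Kc × ET₀ = 1.14 × 3.5099 = 4.0013 mm/d
Over 10 days: 4.0013 × 10 = 40.013 mm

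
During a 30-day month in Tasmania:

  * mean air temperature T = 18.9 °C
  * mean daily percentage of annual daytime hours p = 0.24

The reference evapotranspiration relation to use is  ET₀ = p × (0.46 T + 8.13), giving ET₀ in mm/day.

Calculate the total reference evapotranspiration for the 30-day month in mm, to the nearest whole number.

121 mm

ET₀ = 0.24 × (0.46 × 18.9 + 8.13) = 0.24 × 16.824 = 4.0378 mm/d
Monthly total = 4.0378 × 30 = 121.134 mm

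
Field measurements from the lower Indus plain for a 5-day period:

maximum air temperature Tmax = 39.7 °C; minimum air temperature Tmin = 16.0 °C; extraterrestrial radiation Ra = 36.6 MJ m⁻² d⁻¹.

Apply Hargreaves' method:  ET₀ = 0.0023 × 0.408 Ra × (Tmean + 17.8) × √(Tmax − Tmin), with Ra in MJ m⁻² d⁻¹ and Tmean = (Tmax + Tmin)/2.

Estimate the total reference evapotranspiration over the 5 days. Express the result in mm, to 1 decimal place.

38.2 mm

Tmean = (39.7 + 16.0)/2 = 27.85 °C
0.408 Ra = 0.408 × 36.6 = 14.9328 mm/d equivalent
ET₀ = 0.0023 × 14.9328 × (27.85 + 17.8) × √23.7 = 0.0023 × 14.9328 × 45.65 × 4.8683 = 7.6329 mm/d
Over 5 days: 7.6329 × 5 = 38.165 mm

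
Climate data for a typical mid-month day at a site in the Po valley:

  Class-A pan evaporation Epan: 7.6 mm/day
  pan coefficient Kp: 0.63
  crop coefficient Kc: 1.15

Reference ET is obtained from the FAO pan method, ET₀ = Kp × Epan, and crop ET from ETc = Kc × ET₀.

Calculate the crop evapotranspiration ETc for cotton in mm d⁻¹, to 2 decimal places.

ET₀ = 0.63 × 7.6 = 4.7880 mm/d
ETc = Kc × ET₀ = 1.15 × 4.7880 = 5.5062 mm/d

5.51 mm d⁻¹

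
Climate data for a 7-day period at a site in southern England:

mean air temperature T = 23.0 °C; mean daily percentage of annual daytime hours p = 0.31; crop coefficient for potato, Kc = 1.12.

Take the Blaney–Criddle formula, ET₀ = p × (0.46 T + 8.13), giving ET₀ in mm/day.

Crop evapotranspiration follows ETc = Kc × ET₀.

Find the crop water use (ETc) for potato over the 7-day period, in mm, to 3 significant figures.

ET₀ = 0.31 × (0.46 × 23.0 + 8.13) = 0.31 × 18.710 = 5.8001 mm/d
ETc = Kc × ET₀ = 1.12 × 5.8001 = 6.4961 mm/d
Over 7 days: 6.4961 × 7 = 45.473 mm

45.5 mm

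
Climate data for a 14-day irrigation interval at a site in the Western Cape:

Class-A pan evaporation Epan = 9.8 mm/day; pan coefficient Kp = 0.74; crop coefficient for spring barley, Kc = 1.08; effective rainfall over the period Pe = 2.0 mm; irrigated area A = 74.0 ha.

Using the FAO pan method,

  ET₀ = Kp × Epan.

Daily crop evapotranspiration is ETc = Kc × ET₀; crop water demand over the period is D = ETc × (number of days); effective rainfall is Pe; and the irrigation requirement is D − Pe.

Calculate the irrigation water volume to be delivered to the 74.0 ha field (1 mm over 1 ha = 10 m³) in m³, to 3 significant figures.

ET₀ = 0.74 × 9.8 = 7.2520 mm/d
ETc = Kc × ET₀ = 1.08 × 7.2520 = 7.8322 mm/d
Crop demand D = ETc × 14 d = 7.8322 × 14 = 109.651 mm
D − Pe = 109.651 − 2.0 = 107.651 mm
Volume = 107.651 mm × 74.0 ha × 10 = 79661.7 m³

79700 m³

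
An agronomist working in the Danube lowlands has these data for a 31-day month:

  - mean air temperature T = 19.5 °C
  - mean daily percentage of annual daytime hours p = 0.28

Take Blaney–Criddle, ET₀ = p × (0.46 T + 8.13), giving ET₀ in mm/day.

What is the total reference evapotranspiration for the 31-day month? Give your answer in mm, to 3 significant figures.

148 mm

ET₀ = 0.28 × (0.46 × 19.5 + 8.13) = 0.28 × 17.100 = 4.7880 mm/d
Monthly total = 4.7880 × 31 = 148.428 mm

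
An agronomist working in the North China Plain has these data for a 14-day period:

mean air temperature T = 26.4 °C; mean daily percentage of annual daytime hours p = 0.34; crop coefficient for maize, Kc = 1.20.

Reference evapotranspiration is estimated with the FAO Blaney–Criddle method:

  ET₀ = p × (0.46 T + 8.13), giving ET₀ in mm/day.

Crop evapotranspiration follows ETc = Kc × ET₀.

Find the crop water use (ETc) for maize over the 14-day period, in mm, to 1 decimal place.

ET₀ = 0.34 × (0.46 × 26.4 + 8.13) = 0.34 × 20.274 = 6.8932 mm/d
ETc = Kc × ET₀ = 1.20 × 6.8932 = 8.2718 mm/d
Over 14 days: 8.2718 × 14 = 115.805 mm

115.8 mm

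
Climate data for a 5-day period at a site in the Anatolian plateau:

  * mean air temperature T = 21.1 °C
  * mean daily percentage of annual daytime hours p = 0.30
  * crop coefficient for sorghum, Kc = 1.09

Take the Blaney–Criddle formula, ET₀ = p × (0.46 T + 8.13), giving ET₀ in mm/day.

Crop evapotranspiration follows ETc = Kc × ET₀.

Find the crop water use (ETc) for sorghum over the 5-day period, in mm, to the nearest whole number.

ET₀ = 0.30 × (0.46 × 21.1 + 8.13) = 0.30 × 17.836 = 5.3508 mm/d
ETc = Kc × ET₀ = 1.09 × 5.3508 = 5.8324 mm/d
Over 5 days: 5.8324 × 5 = 29.162 mm

29 mm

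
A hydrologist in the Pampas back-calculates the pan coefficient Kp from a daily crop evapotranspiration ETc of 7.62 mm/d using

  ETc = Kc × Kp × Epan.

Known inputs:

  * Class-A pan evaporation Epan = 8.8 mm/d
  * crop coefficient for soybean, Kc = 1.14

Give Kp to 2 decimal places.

ETc = Kc × Kp × Epan  ⇒  Kp = ETc / (Kc × Epan)
Kp = 7.62 / (1.14 × 8.8) = 7.62 / 10.032 = 0.7596

0.76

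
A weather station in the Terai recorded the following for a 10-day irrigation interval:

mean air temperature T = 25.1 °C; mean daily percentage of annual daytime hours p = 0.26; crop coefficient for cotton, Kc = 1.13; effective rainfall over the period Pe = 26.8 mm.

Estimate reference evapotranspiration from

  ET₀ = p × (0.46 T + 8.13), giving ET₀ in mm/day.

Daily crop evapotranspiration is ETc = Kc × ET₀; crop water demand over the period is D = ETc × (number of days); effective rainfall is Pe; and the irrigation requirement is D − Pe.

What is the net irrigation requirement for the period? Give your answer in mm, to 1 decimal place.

ET₀ = 0.26 × (0.46 × 25.1 + 8.13) = 0.26 × 19.676 = 5.1158 mm/d
ETc = Kc × ET₀ = 1.13 × 5.1158 = 5.7809 mm/d
Crop demand D = ETc × 10 d = 5.7809 × 10 = 57.809 mm
D − Pe = 57.809 − 26.8 = 31.009 mm

31.0 mm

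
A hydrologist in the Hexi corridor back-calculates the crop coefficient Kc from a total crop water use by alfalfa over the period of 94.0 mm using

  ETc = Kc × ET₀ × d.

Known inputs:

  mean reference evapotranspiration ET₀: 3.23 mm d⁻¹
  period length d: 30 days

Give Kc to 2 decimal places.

0.97

ETc = Kc × ET₀ × d  ⇒  Kc = ETc / (ET₀ × d)
Kc = 94.0 / (3.23 × 30) = 94.0 / 96.90 = 0.9701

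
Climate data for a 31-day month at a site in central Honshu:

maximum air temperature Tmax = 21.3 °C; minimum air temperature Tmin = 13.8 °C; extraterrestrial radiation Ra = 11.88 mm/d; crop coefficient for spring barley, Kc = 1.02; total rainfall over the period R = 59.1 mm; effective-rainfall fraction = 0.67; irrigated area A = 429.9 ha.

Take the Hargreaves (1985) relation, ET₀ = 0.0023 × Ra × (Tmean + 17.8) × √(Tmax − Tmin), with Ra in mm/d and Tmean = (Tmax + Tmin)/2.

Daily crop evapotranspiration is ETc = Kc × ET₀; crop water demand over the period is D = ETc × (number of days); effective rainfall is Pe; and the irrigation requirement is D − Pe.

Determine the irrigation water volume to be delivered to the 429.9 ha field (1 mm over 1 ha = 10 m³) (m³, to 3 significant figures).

Tmean = (21.3 + 13.8)/2 = 17.55 °C
ET₀ = 0.0023 × 11.88 × (17.55 + 17.8) × √7.5 = 0.0023 × 11.88 × 35.35 × 2.7386 = 2.6452 mm/d
ETc = Kc × ET₀ = 1.02 × 2.6452 = 2.6981 mm/d
Crop demand D = ETc × 31 d = 2.6981 × 31 = 83.641 mm
Pe = 0.67 × 59.1 = 39.597 mm
D − Pe = 83.641 − 39.597 = 44.044 mm
Volume = 44.044 mm × 429.9 ha × 10 = 189345.2 m³

189000 m³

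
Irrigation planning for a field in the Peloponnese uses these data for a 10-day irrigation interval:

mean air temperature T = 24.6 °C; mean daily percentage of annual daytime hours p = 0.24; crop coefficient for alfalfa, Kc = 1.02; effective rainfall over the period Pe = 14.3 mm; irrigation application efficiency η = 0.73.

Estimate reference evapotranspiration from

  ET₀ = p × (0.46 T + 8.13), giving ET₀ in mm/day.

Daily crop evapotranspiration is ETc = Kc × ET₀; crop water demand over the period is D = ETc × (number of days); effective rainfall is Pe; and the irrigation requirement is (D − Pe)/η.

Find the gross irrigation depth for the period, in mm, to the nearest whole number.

46 mm

ET₀ = 0.24 × (0.46 × 24.6 + 8.13) = 0.24 × 19.446 = 4.6670 mm/d
ETc = Kc × ET₀ = 1.02 × 4.6670 = 4.7603 mm/d
Crop demand D = ETc × 10 d = 4.7603 × 10 = 47.603 mm
D − Pe = 47.603 − 14.3 = 33.303 mm
Gross irrigation = 33.303 / 0.73 = 45.621 mm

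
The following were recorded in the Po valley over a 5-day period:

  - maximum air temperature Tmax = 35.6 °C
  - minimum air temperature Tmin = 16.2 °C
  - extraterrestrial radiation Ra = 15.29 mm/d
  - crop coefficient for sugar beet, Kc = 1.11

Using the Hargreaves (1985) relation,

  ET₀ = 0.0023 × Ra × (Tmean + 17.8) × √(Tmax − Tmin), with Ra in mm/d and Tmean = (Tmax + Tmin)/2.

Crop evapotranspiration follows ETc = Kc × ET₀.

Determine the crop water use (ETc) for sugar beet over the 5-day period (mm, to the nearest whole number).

38 mm

Tmean = (35.6 + 16.2)/2 = 25.90 °C
ET₀ = 0.0023 × 15.29 × (25.90 + 17.8) × √19.4 = 0.0023 × 15.29 × 43.70 × 4.4045 = 6.7688 mm/d
ETc = Kc × ET₀ = 1.11 × 6.7688 = 7.5134 mm/d
Over 5 days: 7.5134 × 5 = 37.567 mm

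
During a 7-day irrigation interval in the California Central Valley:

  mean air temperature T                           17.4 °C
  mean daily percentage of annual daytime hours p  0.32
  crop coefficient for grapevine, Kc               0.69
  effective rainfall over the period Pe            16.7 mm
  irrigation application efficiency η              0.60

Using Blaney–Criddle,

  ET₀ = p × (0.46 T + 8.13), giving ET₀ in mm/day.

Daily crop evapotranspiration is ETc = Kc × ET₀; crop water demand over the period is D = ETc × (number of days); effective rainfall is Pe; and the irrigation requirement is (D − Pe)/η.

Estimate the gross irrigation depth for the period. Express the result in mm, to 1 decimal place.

13.7 mm

ET₀ = 0.32 × (0.46 × 17.4 + 8.13) = 0.32 × 16.134 = 5.1629 mm/d
ETc = Kc × ET₀ = 0.69 × 5.1629 = 3.5624 mm/d
Crop demand D = ETc × 7 d = 3.5624 × 7 = 24.937 mm
D − Pe = 24.937 − 16.7 = 8.237 mm
Gross irrigation = 8.237 / 0.60 = 13.728 mm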